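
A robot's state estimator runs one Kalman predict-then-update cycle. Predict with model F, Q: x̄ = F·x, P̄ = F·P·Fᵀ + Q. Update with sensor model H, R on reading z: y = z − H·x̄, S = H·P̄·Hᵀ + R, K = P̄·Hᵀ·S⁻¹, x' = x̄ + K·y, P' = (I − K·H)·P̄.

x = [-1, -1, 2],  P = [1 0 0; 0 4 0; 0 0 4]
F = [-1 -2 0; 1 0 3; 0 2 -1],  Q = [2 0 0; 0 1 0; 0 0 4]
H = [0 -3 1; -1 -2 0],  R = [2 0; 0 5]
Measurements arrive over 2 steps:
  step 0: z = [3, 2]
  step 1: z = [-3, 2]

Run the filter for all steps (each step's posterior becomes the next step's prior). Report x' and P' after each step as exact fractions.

step 0: x̄ = F·x = [3, 5, -4]
step 0: P̄ = F·P·Fᵀ + Q = [19 -1 -16; -1 38 -12; -16 -12 24]
step 0: y = z − H·x̄ = [22, 15]
step 0: S = H·P̄·Hᵀ + R = [440 265; 265 172]
step 0: K = P̄·Hᵀ·S⁻¹ = [2269/5455 -807/1091; -1797/5455 78/1091; -56/1091 340/1091]
step 0: x' = x̄ + K·y = [5758/5455, -6409/5455, -496/1091]
step 0: P' = (I − K·H)·P̄ = [64547/5455 -22186/5455 -12404/1091; -22186/5455 10118/5455 5352/1091; -12404/1091 5352/1091 15944/1091]
step 1: x̄ = F·x = [1412/1091, -1682/5455, -10338/5455]
step 1: P̄ = F·P·Fᵀ + Q = [5437/1091 1065/1091 -920/1091; 1065/1091 415362/5455 -60952/5455; -920/1091 -60952/5455 34972/5455]
step 1: y = z − H·x̄ = [-11073/5455, 14606/5455]
step 1: S = H·P̄·Hᵀ + R = [4149852/5455 2634651/5455; 2634651/5455 1737208/5455]
step 1: K = P̄·Hᵀ·S⁻¹ = [11721167/49087113 -6281803/16362371; -12447211/49087113 -1582074/16362371; 8271064/49087113 -2989788/16362371]
step 1: x' = x̄ + K·y = [-3574061/16362371, -859143/16362371, -44610730/16362371]
step 1: P' = (I − K·H)·P̄ = [158126513/49087113 -31949734/49087113 -72406868/49087113; -31949734/49087113 27840422/49087113 58626844/49087113; -72406868/49087113 58626844/49087113 192422660/49087113]

step 0: x' = [5758/5455, -6409/5455, -496/1091], P' = [64547/5455 -22186/5455 -12404/1091; -22186/5455 10118/5455 5352/1091; -12404/1091 5352/1091 15944/1091]
step 1: x' = [-3574061/16362371, -859143/16362371, -44610730/16362371], P' = [158126513/49087113 -31949734/49087113 -72406868/49087113; -31949734/49087113 27840422/49087113 58626844/49087113; -72406868/49087113 58626844/49087113 192422660/49087113]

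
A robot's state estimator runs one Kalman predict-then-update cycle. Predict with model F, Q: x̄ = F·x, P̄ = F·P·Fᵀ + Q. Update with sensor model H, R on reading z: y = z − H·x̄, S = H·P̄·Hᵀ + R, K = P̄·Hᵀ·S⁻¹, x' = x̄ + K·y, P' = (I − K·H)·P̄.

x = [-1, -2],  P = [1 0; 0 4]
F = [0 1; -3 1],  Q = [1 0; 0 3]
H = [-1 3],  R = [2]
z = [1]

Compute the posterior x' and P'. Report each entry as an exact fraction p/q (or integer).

x̄ = F·x = [-2, 1]
P̄ = F·P·Fᵀ + Q = [5 4; 4 16]
y = z − H·x̄ = [-4]
S = H·P̄·Hᵀ + R = [127]
K = P̄·Hᵀ·S⁻¹ = [7/127; 44/127]
x' = x̄ + K·y = [-282/127, -49/127]
P' = (I − K·H)·P̄ = [586/127 200/127; 200/127 96/127]

x' = [-282/127, -49/127]
P' = [586/127 200/127; 200/127 96/127]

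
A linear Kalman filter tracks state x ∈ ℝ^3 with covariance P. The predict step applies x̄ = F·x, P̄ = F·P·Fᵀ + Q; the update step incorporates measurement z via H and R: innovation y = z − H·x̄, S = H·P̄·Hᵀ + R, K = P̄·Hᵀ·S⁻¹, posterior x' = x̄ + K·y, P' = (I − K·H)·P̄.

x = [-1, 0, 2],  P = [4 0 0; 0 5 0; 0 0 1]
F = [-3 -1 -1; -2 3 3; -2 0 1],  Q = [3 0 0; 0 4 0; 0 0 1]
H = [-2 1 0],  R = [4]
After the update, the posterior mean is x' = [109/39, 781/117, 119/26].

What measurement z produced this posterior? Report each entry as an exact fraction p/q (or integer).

x̄ = F·x = [1, 8, 4]
P̄ = F·P·Fᵀ + Q = [45 6 23; 6 74 19; 23 19 18]
S = H·P̄·Hᵀ + R = [234]
K = P̄·Hᵀ·S⁻¹ = [-14/39; 31/117; -3/26]
x' − x̄ = [70/39, -155/117, 15/26] = K·y
y = (KᵀK)⁻¹·Kᵀ·(x' − x̄) = [-5]
z = y + H·x̄ = [-5] + [6] = [1]

z = [1]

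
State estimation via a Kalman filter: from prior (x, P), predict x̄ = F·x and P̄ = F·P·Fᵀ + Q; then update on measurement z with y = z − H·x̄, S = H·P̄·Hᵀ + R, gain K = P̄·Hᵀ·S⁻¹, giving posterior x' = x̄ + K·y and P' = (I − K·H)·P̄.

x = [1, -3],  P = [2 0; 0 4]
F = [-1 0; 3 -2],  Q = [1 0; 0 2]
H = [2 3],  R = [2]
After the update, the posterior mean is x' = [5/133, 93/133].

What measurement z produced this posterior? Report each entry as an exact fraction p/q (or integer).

x̄ = F·x = [-1, 9]
P̄ = F·P·Fᵀ + Q = [3 -6; -6 36]
S = H·P̄·Hᵀ + R = [266]
K = P̄·Hᵀ·S⁻¹ = [-6/133; 48/133]
x' − x̄ = [138/133, -1104/133] = K·y
y = (KᵀK)⁻¹·Kᵀ·(x' − x̄) = [-23]
z = y + H·x̄ = [-23] + [25] = [2]

z = [2]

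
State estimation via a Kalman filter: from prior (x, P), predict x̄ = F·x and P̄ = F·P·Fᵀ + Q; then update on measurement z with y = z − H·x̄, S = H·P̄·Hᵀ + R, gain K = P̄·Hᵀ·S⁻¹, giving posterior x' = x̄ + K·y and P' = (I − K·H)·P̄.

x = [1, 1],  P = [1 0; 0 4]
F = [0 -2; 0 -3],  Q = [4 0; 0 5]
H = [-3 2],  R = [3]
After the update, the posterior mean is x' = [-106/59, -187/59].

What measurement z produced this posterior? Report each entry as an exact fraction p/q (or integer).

x̄ = F·x = [-2, -3]
P̄ = F·P·Fᵀ + Q = [20 24; 24 41]
S = H·P̄·Hᵀ + R = [59]
K = P̄·Hᵀ·S⁻¹ = [-12/59; 10/59]
x' − x̄ = [12/59, -10/59] = K·y
y = (KᵀK)⁻¹·Kᵀ·(x' − x̄) = [-1]
z = y + H·x̄ = [-1] + [0] = [-1]

z = [-1]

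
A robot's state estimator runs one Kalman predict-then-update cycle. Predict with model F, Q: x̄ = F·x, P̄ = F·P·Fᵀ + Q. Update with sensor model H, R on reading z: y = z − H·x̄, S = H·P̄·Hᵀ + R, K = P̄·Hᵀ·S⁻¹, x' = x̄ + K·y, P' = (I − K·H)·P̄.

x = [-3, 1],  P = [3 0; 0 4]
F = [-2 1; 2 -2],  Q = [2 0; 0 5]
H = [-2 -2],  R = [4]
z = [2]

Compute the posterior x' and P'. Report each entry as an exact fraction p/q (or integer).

x' = [7, -8]
P' = [53/3 -107/6; -107/6 227/12]

x̄ = F·x = [7, -8]
P̄ = F·P·Fᵀ + Q = [18 -20; -20 33]
y = z − H·x̄ = [0]
S = H·P̄·Hᵀ + R = [48]
K = P̄·Hᵀ·S⁻¹ = [1/12; -13/24]
x' = x̄ + K·y = [7, -8]
P' = (I − K·H)·P̄ = [53/3 -107/6; -107/6 227/12]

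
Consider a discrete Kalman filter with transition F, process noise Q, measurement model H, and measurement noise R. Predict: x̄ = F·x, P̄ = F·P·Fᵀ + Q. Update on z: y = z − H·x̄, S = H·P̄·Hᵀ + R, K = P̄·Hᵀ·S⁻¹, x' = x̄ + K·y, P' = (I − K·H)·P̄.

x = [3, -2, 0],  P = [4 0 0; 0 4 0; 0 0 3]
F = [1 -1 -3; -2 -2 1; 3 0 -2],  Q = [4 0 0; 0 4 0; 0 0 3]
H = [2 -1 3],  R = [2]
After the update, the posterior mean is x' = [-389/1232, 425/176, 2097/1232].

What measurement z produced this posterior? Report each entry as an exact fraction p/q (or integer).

z = [2]

x̄ = F·x = [5, -2, 9]
P̄ = F·P·Fᵀ + Q = [39 -9 30; -9 39 -30; 30 -30 51]
S = H·P̄·Hᵀ + R = [1232]
K = P̄·Hᵀ·S⁻¹ = [177/1232; -21/176; 243/1232]
x' − x̄ = [-6549/1232, 777/176, -8991/1232] = K·y
y = (KᵀK)⁻¹·Kᵀ·(x' − x̄) = [-37]
z = y + H·x̄ = [-37] + [39] = [2]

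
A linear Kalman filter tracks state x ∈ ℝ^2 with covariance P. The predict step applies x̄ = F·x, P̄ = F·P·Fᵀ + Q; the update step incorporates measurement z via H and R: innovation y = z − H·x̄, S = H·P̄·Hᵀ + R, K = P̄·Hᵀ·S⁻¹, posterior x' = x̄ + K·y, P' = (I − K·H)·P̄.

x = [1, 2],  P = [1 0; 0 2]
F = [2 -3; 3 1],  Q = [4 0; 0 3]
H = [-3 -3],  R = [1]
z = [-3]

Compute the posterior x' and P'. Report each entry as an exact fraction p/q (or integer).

x' = [-4, 5]
P' = [3302/361 -3276/361; -3276/361 3290/361]

x̄ = F·x = [-4, 5]
P̄ = F·P·Fᵀ + Q = [26 0; 0 14]
y = z − H·x̄ = [0]
S = H·P̄·Hᵀ + R = [361]
K = P̄·Hᵀ·S⁻¹ = [-78/361; -42/361]
x' = x̄ + K·y = [-4, 5]
P' = (I − K·H)·P̄ = [3302/361 -3276/361; -3276/361 3290/361]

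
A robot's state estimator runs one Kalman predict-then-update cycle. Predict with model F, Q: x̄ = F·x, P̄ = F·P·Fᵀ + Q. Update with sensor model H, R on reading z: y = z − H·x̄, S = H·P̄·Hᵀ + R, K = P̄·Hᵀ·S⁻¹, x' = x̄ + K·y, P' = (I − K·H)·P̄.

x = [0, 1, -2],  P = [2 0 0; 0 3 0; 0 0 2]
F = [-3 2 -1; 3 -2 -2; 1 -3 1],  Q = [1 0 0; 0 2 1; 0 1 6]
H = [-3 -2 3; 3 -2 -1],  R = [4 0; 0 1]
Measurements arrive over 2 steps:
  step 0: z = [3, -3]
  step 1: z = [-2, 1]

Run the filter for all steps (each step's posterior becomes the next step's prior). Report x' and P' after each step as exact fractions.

step 0: x̄ = F·x = [4, 2, -5]
step 0: P̄ = F·P·Fᵀ + Q = [33 -26 -26; -26 40 21; -26 21 37]
step 0: y = z − H·x̄ = [34, -16]
step 0: S = H·P̄·Hᵀ + R = [698 -644; -644 1047]
step 0: K = P̄·Hᵀ·S⁻¹ = [-16887/316070 21523/158035; -51409/316070 -42829/158035; 52801/316070 -7459/158035]
step 0: x' = x̄ + K·y = [693/158035, 127381/158035, 226786/158035]
step 0: P' = (I − K·H)·P̄ = [700293/316070 517521/316070 1022791/316070; 517521/316070 445967/316070 746287/316070; 1022791/316070 746287/316070 1590717/316070]
step 1: x̄ = F·x = [25897/158035, -141251/31607, -154664/158035]
step 1: P̄ = F·P·Fᵀ + Q = [3467319/158035 288098/31607 -517198/158035; 288098/31607 513613/63214 45305/63214; -517198/158035 45305/63214 2663867/316070]
step 1: y = z − H·x̄ = [-1186897/158035, -297366/31607]
step 1: S = H·P̄·Hᵀ + R = [148395673/316070 -14689987/63214; -14689987/63214 9640931/63214]
step 1: K = P̄·Hᵀ·S⁻¹ = [-789002548/5563543737 653241694/5563543737; -1235548825/5563543737 -1504024286/5563543737; 177539941/5563543737 -447374410/5563543737]
step 1: x' = x̄ + K·y = [691520875/5563543737, -1433751758/5563543737, -2569252747/5563543737]
step 1: P' = (I − K·H)·P̄ = [14776645019/5563543737 11232019403/5563543737 21212654557/5563543737; 11232019403/5563543737 9605798072/5563543737 15988486351/5563543737; 21212654557/5563543737 15988486351/5563543737 32108365379/5563543737]

step 0: x' = [693/158035, 127381/158035, 226786/158035], P' = [700293/316070 517521/316070 1022791/316070; 517521/316070 445967/316070 746287/316070; 1022791/316070 746287/316070 1590717/316070]
step 1: x' = [691520875/5563543737, -1433751758/5563543737, -2569252747/5563543737], P' = [14776645019/5563543737 11232019403/5563543737 21212654557/5563543737; 11232019403/5563543737 9605798072/5563543737 15988486351/5563543737; 21212654557/5563543737 15988486351/5563543737 32108365379/5563543737]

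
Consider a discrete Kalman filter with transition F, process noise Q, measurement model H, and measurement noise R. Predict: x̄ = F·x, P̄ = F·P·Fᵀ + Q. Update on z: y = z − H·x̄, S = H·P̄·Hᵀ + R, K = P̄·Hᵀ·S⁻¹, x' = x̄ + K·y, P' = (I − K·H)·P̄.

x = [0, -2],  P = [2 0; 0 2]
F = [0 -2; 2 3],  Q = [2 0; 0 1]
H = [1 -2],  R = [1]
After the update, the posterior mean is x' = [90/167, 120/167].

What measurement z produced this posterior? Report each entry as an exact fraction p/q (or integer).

z = [-1]

x̄ = F·x = [4, -6]
P̄ = F·P·Fᵀ + Q = [10 -12; -12 27]
S = H·P̄·Hᵀ + R = [167]
K = P̄·Hᵀ·S⁻¹ = [34/167; -66/167]
x' − x̄ = [-578/167, 1122/167] = K·y
y = (KᵀK)⁻¹·Kᵀ·(x' − x̄) = [-17]
z = y + H·x̄ = [-17] + [16] = [-1]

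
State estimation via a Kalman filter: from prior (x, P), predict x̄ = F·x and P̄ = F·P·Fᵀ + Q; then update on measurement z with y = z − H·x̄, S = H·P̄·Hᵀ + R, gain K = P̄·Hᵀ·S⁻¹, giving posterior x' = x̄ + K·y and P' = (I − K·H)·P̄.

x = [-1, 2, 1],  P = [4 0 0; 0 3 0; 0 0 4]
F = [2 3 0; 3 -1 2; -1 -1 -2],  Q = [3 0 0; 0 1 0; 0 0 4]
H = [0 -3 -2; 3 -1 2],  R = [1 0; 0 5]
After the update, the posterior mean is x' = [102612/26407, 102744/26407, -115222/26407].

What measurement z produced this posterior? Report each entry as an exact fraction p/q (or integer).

x̄ = F·x = [4, -3, -3]
P̄ = F·P·Fᵀ + Q = [46 15 -17; 15 56 -25; -17 -25 27]
S = H·P̄·Hᵀ + R = [313 127; 127 389]
K = P̄·Hᵀ·S⁻¹ = [-7791/52814 14627/52814; -38155/105628 -4107/105628; 4613/105628 6097/105628]
x' − x̄ = [-3016/26407, 181965/26407, -36001/26407] = K·y
y = (KᵀK)⁻¹·Kᵀ·(x' − x̄) = [-18, -10]
z = y + H·x̄ = [-18, -10] + [15, 9] = [-3, -1]

z = [-3, -1]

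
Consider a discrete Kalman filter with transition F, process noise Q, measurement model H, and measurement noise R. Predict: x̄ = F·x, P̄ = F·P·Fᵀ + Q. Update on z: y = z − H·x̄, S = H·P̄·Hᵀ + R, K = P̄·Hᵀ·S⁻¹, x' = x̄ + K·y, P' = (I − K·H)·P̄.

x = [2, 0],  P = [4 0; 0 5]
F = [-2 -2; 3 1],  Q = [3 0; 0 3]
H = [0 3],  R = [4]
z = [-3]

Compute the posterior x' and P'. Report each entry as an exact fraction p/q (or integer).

x̄ = F·x = [-4, 6]
P̄ = F·P·Fᵀ + Q = [39 -34; -34 44]
y = z − H·x̄ = [-21]
S = H·P̄·Hᵀ + R = [400]
K = P̄·Hᵀ·S⁻¹ = [-51/200; 33/100]
x' = x̄ + K·y = [271/200, -93/100]
P' = (I − K·H)·P̄ = [1299/100 -17/50; -17/50 11/25]

x' = [271/200, -93/100]
P' = [1299/100 -17/50; -17/50 11/25]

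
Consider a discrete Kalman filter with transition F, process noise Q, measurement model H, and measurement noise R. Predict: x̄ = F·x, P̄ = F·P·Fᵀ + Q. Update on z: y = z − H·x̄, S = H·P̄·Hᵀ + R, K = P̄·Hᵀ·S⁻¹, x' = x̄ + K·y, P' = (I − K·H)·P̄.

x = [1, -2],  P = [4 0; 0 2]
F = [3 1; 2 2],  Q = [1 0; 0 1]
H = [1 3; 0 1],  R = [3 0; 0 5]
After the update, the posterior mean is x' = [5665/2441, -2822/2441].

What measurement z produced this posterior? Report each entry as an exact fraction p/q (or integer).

x̄ = F·x = [1, -2]
P̄ = F·P·Fᵀ + Q = [39 28; 28 25]
S = H·P̄·Hᵀ + R = [435 103; 103 30]
K = P̄·Hᵀ·S⁻¹ = [806/2441 -489/2441; 515/2441 266/2441]
x' − x̄ = [3224/2441, 2060/2441] = K·y
y = (KᵀK)⁻¹·Kᵀ·(x' − x̄) = [4, 0]
z = y + H·x̄ = [4, 0] + [-5, -2] = [-1, -2]

z = [-1, -2]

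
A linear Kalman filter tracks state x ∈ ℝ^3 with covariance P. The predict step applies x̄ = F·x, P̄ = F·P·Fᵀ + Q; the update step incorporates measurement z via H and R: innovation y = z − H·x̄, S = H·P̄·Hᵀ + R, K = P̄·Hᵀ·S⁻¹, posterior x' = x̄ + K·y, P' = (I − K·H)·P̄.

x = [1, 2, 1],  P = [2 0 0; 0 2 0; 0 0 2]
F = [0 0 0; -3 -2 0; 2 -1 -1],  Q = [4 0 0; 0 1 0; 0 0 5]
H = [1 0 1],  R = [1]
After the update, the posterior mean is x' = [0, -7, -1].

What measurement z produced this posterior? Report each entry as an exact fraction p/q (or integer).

z = [-1]

x̄ = F·x = [0, -7, -1]
P̄ = F·P·Fᵀ + Q = [4 0 0; 0 27 -8; 0 -8 17]
S = H·P̄·Hᵀ + R = [22]
K = P̄·Hᵀ·S⁻¹ = [2/11; -4/11; 17/22]
x' − x̄ = [0, 0, 0] = K·y
y = (KᵀK)⁻¹·Kᵀ·(x' − x̄) = [0]
z = y + H·x̄ = [0] + [-1] = [-1]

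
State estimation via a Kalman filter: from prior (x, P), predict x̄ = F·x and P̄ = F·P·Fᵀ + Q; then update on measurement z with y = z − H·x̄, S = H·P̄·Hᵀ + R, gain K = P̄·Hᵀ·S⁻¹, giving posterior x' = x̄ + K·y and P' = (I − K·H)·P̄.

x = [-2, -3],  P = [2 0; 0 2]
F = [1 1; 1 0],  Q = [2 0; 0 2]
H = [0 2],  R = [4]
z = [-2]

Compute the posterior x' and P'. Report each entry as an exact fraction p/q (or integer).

x̄ = F·x = [-5, -2]
P̄ = F·P·Fᵀ + Q = [6 2; 2 4]
y = z − H·x̄ = [2]
S = H·P̄·Hᵀ + R = [20]
K = P̄·Hᵀ·S⁻¹ = [1/5; 2/5]
x' = x̄ + K·y = [-23/5, -6/5]
P' = (I − K·H)·P̄ = [26/5 2/5; 2/5 4/5]

x' = [-23/5, -6/5]
P' = [26/5 2/5; 2/5 4/5]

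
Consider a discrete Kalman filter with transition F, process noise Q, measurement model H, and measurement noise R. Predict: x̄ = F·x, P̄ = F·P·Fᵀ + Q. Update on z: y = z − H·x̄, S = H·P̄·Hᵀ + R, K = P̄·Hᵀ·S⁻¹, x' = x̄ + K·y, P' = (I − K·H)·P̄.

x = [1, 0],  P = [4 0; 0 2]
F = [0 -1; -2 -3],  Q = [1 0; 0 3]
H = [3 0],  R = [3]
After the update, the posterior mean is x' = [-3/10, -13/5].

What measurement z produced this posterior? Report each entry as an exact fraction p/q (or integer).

z = [-1]

x̄ = F·x = [0, -2]
P̄ = F·P·Fᵀ + Q = [3 6; 6 37]
S = H·P̄·Hᵀ + R = [30]
K = P̄·Hᵀ·S⁻¹ = [3/10; 3/5]
x' − x̄ = [-3/10, -3/5] = K·y
y = (KᵀK)⁻¹·Kᵀ·(x' − x̄) = [-1]
z = y + H·x̄ = [-1] + [0] = [-1]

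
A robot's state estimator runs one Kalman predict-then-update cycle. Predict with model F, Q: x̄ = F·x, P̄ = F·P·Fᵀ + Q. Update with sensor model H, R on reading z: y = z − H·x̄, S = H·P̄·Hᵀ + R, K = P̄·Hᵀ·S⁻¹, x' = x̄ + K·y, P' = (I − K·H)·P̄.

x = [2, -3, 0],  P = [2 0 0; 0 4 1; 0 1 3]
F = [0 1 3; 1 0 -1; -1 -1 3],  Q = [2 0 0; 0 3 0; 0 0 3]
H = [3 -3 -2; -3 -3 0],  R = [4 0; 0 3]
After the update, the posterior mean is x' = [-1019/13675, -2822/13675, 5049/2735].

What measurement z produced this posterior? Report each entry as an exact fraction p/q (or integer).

x̄ = F·x = [-3, 2, 1]
P̄ = F·P·Fᵀ + Q = [39 -10 23; -10 8 -10; 23 -10 30]
S = H·P̄·Hᵀ + R = [331 -201; -201 246]
K = P̄·Hᵀ·S⁻¹ = [2453/13675 -2832/13675; -2386/13675 -1616/13675; 117/2735 -338/2735]
x' − x̄ = [40006/13675, -30172/13675, 2314/2735] = K·y
y = (KᵀK)⁻¹·Kᵀ·(x' − x̄) = [14, -2]
z = y + H·x̄ = [14, -2] + [-17, 3] = [-3, 1]

z = [-3, 1]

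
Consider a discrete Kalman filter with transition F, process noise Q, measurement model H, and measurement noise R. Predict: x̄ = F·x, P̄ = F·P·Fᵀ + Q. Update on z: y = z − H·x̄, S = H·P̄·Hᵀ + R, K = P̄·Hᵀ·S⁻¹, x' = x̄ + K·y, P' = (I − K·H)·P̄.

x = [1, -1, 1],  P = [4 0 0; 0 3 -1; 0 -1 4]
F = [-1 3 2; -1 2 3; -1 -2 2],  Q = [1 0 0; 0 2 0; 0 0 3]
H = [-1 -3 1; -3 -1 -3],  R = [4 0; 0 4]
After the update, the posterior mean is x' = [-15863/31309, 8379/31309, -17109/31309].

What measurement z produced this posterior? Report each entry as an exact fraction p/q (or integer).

z = [-1, 3]

x̄ = F·x = [-2, 0, 3]
P̄ = F·P·Fᵀ + Q = [36 33 0; 33 42 18; 0 18 43]
S = H·P̄·Hᵀ + R = [551 579; 579 1063]
K = P̄·Hᵀ·S⁻¹ = [-30933/125236 237/125236; -18489/125236 -12903/125236; 18355/62618 -18657/62618]
x' − x̄ = [46755/31309, 8379/31309, -111036/31309] = K·y
y = (KᵀK)⁻¹·Kᵀ·(x' − x̄) = [-6, 6]
z = y + H·x̄ = [-6, 6] + [5, -3] = [-1, 3]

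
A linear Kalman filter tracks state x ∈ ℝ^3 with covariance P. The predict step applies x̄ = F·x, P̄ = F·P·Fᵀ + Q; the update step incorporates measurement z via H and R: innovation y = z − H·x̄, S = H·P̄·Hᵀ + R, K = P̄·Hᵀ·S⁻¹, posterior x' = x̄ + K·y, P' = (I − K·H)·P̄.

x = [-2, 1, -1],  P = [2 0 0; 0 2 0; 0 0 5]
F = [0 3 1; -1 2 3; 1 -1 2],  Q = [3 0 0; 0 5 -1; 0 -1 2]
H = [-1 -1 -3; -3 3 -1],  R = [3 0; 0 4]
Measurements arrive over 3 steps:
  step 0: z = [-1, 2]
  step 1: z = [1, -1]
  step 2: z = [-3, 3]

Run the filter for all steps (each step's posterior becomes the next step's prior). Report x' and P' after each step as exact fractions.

step 0: x' = [28169/6811, 27455/6811, -2356/973], P' = [1240753/81732 245720/20433 -103969/11676; 245720/20433 202432/20433 -20660/2919; -103969/11676 -20660/2919 9217/1668]
step 1: x' = [2907675045/1264218268, 442843403/316054567, -1939291475/1264218268], P' = [1878832432/316054567 2841221887/632109134 -2140932253/632109134; 2841221887/632109134 1193348902/316054567 -1632273737/632109134; -2140932253/632109134 -1632273737/632109134 700701213/316054567]
step 2: x' = [-7170082069995/8138758632428, 887836356021/2034689658107, 8476048423693/8138758632428], P' = [11327328651364/2034689658107 17171019770863/4069379316214 -12862382495323/4069379316214; 17171019770863/4069379316214 7274340133150/2034689658107 -9837798396749/4069379316214; -12862382495323/4069379316214 -9837798396749/4069379316214 4234554327591/2034689658107]

step 0: x̄ = F·x = [2, 1, -5]
step 0: P̄ = F·P·Fᵀ + Q = [26 27 4; 27 60 23; 4 23 26]
step 0: y = z − H·x̄ = [-13, 0]
step 0: S = H·P̄·Hᵀ + R = [539 -168; -168 204]
step 0: K = P̄·Hᵀ·S⁻¹ = [-1119/6811 -1637/11676; -1588/6811 527/2919; -193/973 -19/1668]
step 0: x' = x̄ + K·y = [28169/6811, 27455/6811, -2356/973]
step 0: P' = (I − K·H)·P̄ = [1240753/81732 245720/20433 -103969/11676; 245720/20433 202432/20433 -20660/2919; -103969/11676 -20660/2919 9217/1668]
step 1: x̄ = F·x = [65873/6811, -22735/6811, -4610/973]
step 1: P̄ = F·P·Fᵀ + Q = [4513501/81732 -395145/13622 -104641/3892; -395145/13622 203870/6811 33577/1946; -104641/3892 33577/1946 9915/556]
step 1: y = z − H·x̄ = [-46861/6811, 226743/6811]
step 1: S = H·P̄·Hᵀ + R = [2714395/20433 -1890232/6811; -1890232/6811 7121116/6811]
step 1: K = P̄·Hᵀ·S⁻¹ = [-29348332/316054567 -304198339/1264218268; -55183080/316054567 33587686/316054567; -71833548/316054567 62286561/1264218268]
step 1: x' = x̄ + K·y = [2907675045/1264218268, 442843403/316054567, -1939291475/1264218268]
step 1: P' = (I − K·H)·P̄ = [1878832432/316054567 2841221887/632109134 -2140932253/632109134; 2841221887/632109134 1193348902/316054567 -1632273737/632109134; -2140932253/632109134 -1632273737/632109134 700701213/316054567]
step 2: x̄ = F·x = [3374829361/1264218268, -2591401123/632109134, -2742281517/1264218268]
step 2: P̄ = F·P·Fᵀ + Q = [7492183821/316054567 -5813350413/632109134 -6135923837/632109134; -5813350413/632109134 5485522355/316054567 3995704621/632109134; -6135923837/632109134 3995704621/632109134 2648556401/316054567]
step 2: y = z − H·x̄ = [-3456868060/316054567, 6680817027/316054567]
step 2: S = H·P̄·Hᵀ + R = [25528869425/316054567 -32696784068/316054567; -32696784068/316054567 142637398596/316054567]
step 2: K = P̄·Hᵀ·S⁻¹ = [-206421597937/2034689658107 -448566262534/2034689658107; -367717474486/2034689658107 492694970765/4069379316214; -451190845579/2034689658107 151160910135/4069379316214]
step 2: x' = x̄ + K·y = [-7170082069995/8138758632428, 887836356021/2034689658107, 8476048423693/8138758632428]
step 2: P' = (I − K·H)·P̄ = [11327328651364/2034689658107 17171019770863/4069379316214 -12862382495323/4069379316214; 17171019770863/4069379316214 7274340133150/2034689658107 -9837798396749/4069379316214; -12862382495323/4069379316214 -9837798396749/4069379316214 4234554327591/2034689658107]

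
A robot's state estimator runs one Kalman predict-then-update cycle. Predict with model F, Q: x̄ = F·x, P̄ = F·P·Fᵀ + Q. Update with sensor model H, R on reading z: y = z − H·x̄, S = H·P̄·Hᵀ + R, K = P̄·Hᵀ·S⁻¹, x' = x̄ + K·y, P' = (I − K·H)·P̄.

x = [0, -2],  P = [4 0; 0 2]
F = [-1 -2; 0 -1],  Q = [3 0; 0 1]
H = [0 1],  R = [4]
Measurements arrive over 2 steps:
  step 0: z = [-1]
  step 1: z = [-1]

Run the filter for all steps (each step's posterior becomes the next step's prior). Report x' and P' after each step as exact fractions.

step 0: x̄ = F·x = [4, 2]
step 0: P̄ = F·P·Fᵀ + Q = [15 4; 4 3]
step 0: y = z − H·x̄ = [-3]
step 0: S = H·P̄·Hᵀ + R = [7]
step 0: K = P̄·Hᵀ·S⁻¹ = [4/7; 3/7]
step 0: x' = x̄ + K·y = [16/7, 5/7]
step 0: P' = (I − K·H)·P̄ = [89/7 16/7; 16/7 12/7]
step 1: x̄ = F·x = [-26/7, -5/7]
step 1: P̄ = F·P·Fᵀ + Q = [222/7 40/7; 40/7 19/7]
step 1: y = z − H·x̄ = [-2/7]
step 1: S = H·P̄·Hᵀ + R = [47/7]
step 1: K = P̄·Hᵀ·S⁻¹ = [40/47; 19/47]
step 1: x' = x̄ + K·y = [-186/47, -39/47]
step 1: P' = (I − K·H)·P̄ = [1262/47 160/47; 160/47 76/47]

step 0: x' = [16/7, 5/7], P' = [89/7 16/7; 16/7 12/7]
step 1: x' = [-186/47, -39/47], P' = [1262/47 160/47; 160/47 76/47]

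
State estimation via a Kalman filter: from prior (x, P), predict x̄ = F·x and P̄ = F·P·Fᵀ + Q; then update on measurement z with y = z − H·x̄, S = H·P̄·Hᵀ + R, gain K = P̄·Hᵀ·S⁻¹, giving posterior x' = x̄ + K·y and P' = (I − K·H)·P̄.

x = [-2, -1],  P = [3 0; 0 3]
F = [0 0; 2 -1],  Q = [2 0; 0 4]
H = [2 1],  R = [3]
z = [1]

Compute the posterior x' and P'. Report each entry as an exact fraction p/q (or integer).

x̄ = F·x = [0, -3]
P̄ = F·P·Fᵀ + Q = [2 0; 0 19]
y = z − H·x̄ = [4]
S = H·P̄·Hᵀ + R = [30]
K = P̄·Hᵀ·S⁻¹ = [2/15; 19/30]
x' = x̄ + K·y = [8/15, -7/15]
P' = (I − K·H)·P̄ = [22/15 -38/15; -38/15 209/30]

x' = [8/15, -7/15]
P' = [22/15 -38/15; -38/15 209/30]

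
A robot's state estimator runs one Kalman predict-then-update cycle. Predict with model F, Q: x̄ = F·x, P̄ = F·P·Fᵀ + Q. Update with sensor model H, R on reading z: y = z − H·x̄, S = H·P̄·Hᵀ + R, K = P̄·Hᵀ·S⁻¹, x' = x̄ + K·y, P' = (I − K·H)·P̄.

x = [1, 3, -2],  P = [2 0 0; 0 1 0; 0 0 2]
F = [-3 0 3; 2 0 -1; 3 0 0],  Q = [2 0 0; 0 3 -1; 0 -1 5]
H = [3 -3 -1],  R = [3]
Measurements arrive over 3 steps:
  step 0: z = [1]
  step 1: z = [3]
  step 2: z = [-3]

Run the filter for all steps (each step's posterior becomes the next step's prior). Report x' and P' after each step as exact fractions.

step 0: x' = [-849/983, -540/983, -1781/983], P' = [2758/983 1650/983 2766/983; 1650/983 1963/983 -627/983; 2766/983 -627/983 10509/983]
step 1: x' = [-965262/1258177, -970427/1258177, -3731919/1258177], P' = [9444527/1258177 4183365/1258177 14930844/1258177; 4183365/1258177 3237726/1258177 3188181/1258177; 14930844/1258177 3188181/1258177 35381955/1258177]
step 2: x' = [-3230615997/1764037979, -246059535/1764037979, -3590654106/1764037979], P' = [33178059700/1764037979 12617009763/1764037979 60340565991/1764037979; 12617009763/1764037979 6826027686/1764037979 17815615431/1764037979; 60340565991/1764037979 17815615431/1764037979 127499882964/1764037979]

step 0: x̄ = F·x = [-9, 4, 3]
step 0: P̄ = F·P·Fᵀ + Q = [38 -18 -18; -18 13 11; -18 11 23]
step 0: y = z − H·x̄ = [43]
step 0: S = H·P̄·Hᵀ + R = [983]
step 0: K = P̄·Hᵀ·S⁻¹ = [186/983; -104/983; -110/983]
step 0: x' = x̄ + K·y = [-849/983, -540/983, -1781/983]
step 0: P' = (I − K·H)·P̄ = [2758/983 1650/983 2766/983; 1650/983 1963/983 -627/983; 2766/983 -627/983 10509/983]
step 1: x̄ = F·x = [-2796/983, 83/983, -2547/983]
step 1: P̄ = F·P·Fᵀ + Q = [71581/983 -23181/983 72/983; -23181/983 13426/983 7267/983; 72/983 7267/983 29737/983]
step 1: y = z − H·x̄ = [9039/983]
step 1: S = H·P̄·Hᵀ + R = [1258177/983]
step 1: K = P̄·Hᵀ·S⁻¹ = [284214/1258177; -117088/1258177; -51322/1258177]
step 1: x' = x̄ + K·y = [-965262/1258177, -970427/1258177, -3731919/1258177]
step 1: P' = (I − K·H)·P̄ = [9444527/1258177 4183365/1258177 14930844/1258177; 4183365/1258177 3237726/1258177 3188181/1258177; 14930844/1258177 3188181/1258177 35381955/1258177]
step 2: x̄ = F·x = [-8299971/1258177, 1801395/1258177, -2895786/1258177]
step 2: P̄ = F·P·Fᵀ + Q = [137199500/1258177 -28435431/1258177 49376853/1258177; -28435431/1258177 17211218/1258177 10616453/1258177; 49376853/1258177 10616453/1258177 91291628/1258177]
step 2: y = z − H·x̄ = [23633781/1258177]
step 2: S = H·P̄·Hᵀ + R = [1764037979/1258177]
step 2: K = P̄·Hᵀ·S⁻¹ = [447527940/1764037979; -147556400/1764037979; 24989572/1764037979]
step 2: x' = x̄ + K·y = [-3230615997/1764037979, -246059535/1764037979, -3590654106/1764037979]
step 2: P' = (I − K·H)·P̄ = [33178059700/1764037979 12617009763/1764037979 60340565991/1764037979; 12617009763/1764037979 6826027686/1764037979 17815615431/1764037979; 60340565991/1764037979 17815615431/1764037979 127499882964/1764037979]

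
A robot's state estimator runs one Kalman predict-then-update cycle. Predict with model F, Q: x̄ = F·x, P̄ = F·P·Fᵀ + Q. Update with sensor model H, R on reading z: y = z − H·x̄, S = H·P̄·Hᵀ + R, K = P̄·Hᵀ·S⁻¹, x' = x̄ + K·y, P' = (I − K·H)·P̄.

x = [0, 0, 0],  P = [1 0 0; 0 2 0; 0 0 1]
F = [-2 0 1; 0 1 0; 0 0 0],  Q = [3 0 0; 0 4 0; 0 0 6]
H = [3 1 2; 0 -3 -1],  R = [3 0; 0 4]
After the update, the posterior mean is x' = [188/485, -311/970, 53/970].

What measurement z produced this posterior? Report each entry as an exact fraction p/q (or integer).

z = [1, 1]

x̄ = F·x = [0, 0, 0]
P̄ = F·P·Fᵀ + Q = [8 0 0; 0 6 0; 0 0 6]
S = H·P̄·Hᵀ + R = [105 -30; -30 64]
K = P̄·Hᵀ·S⁻¹ = [128/485 12/97; -13/485 -57/194; 49/485 -9/194]
x' − x̄ = [188/485, -311/970, 53/970] = K·y
y = (KᵀK)⁻¹·Kᵀ·(x' − x̄) = [1, 1]
z = y + H·x̄ = [1, 1] + [0, 0] = [1, 1]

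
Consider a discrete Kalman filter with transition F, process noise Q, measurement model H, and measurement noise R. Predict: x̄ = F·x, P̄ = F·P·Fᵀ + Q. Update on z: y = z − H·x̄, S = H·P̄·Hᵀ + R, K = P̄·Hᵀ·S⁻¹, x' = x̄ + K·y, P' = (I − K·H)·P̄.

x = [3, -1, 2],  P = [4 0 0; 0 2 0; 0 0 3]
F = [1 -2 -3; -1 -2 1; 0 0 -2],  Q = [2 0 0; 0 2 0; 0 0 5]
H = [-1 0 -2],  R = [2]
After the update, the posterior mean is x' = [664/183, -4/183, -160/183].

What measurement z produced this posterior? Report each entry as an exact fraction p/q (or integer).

z = [-2]

x̄ = F·x = [-1, 1, -4]
P̄ = F·P·Fᵀ + Q = [41 -5 18; -5 17 -6; 18 -6 17]
S = H·P̄·Hᵀ + R = [183]
K = P̄·Hᵀ·S⁻¹ = [-77/183; 17/183; -52/183]
x' − x̄ = [847/183, -187/183, 572/183] = K·y
y = (KᵀK)⁻¹·Kᵀ·(x' − x̄) = [-11]
z = y + H·x̄ = [-11] + [9] = [-2]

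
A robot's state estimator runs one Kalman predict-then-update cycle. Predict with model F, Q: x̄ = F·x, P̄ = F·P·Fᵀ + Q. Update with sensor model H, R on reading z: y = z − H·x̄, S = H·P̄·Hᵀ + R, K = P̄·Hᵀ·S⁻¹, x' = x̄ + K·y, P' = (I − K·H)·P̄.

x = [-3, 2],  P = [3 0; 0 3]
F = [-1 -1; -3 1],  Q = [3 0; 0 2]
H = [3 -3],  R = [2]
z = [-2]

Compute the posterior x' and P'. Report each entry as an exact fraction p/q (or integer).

x̄ = F·x = [1, 11]
P̄ = F·P·Fᵀ + Q = [9 6; 6 32]
y = z − H·x̄ = [28]
S = H·P̄·Hᵀ + R = [263]
K = P̄·Hᵀ·S⁻¹ = [9/263; -78/263]
x' = x̄ + K·y = [515/263, 709/263]
P' = (I − K·H)·P̄ = [2286/263 2280/263; 2280/263 2332/263]

x' = [515/263, 709/263]
P' = [2286/263 2280/263; 2280/263 2332/263]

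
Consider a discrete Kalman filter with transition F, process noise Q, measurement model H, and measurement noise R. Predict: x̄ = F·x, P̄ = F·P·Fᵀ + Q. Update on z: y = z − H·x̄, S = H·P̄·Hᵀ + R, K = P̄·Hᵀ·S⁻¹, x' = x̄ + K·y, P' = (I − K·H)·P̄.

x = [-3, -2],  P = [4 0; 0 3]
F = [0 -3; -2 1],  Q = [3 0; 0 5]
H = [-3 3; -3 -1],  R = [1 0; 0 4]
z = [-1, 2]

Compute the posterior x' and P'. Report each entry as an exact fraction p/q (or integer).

x' = [-6402/23713, -13904/23713]
P' = [23763/94852 21051/94852; 21051/94852 28851/94852]

x̄ = F·x = [6, 4]
P̄ = F·P·Fᵀ + Q = [30 -9; -9 24]
y = z − H·x̄ = [5, 24]
S = H·P̄·Hᵀ + R = [649 252; 252 244]
K = P̄·Hᵀ·S⁻¹ = [-2034/23713 -23085/94852; 5850/23713 -23001/94852]
x' = x̄ + K·y = [-6402/23713, -13904/23713]
P' = (I − K·H)·P̄ = [23763/94852 21051/94852; 21051/94852 28851/94852]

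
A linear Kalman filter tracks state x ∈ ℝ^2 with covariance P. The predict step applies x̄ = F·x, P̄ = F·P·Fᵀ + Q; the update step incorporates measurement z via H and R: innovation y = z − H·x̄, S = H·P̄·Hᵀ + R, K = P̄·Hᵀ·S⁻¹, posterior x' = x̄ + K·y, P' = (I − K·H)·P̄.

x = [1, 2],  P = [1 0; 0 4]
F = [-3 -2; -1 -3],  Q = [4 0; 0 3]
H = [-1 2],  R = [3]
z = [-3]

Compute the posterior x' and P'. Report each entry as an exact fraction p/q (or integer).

x' = [-122/21, -94/21]
P' = [1811/84 943/84; 943/84 551/84]

x̄ = F·x = [-7, -7]
P̄ = F·P·Fᵀ + Q = [29 27; 27 40]
y = z − H·x̄ = [4]
S = H·P̄·Hᵀ + R = [84]
K = P̄·Hᵀ·S⁻¹ = [25/84; 53/84]
x' = x̄ + K·y = [-122/21, -94/21]
P' = (I − K·H)·P̄ = [1811/84 943/84; 943/84 551/84]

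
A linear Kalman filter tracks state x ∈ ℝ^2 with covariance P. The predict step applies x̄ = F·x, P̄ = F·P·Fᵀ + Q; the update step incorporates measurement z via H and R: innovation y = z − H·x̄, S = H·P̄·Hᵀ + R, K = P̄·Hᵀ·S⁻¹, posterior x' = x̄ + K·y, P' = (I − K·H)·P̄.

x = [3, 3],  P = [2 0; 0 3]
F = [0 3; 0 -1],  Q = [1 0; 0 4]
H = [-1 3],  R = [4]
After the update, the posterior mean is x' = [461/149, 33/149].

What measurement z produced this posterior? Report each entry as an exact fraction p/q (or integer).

x̄ = F·x = [9, -3]
P̄ = F·P·Fᵀ + Q = [28 -9; -9 7]
S = H·P̄·Hᵀ + R = [149]
K = P̄·Hᵀ·S⁻¹ = [-55/149; 30/149]
x' − x̄ = [-880/149, 480/149] = K·y
y = (KᵀK)⁻¹·Kᵀ·(x' − x̄) = [16]
z = y + H·x̄ = [16] + [-18] = [-2]

z = [-2]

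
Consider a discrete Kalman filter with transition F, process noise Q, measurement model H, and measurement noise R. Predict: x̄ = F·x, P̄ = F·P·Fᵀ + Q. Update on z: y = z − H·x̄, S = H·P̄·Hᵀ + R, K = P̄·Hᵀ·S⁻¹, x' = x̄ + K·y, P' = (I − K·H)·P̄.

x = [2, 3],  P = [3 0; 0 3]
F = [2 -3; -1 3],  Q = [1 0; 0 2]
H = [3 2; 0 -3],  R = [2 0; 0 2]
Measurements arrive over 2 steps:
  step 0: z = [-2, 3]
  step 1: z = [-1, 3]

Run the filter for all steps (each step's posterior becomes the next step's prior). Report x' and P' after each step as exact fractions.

step 0: x̄ = F·x = [-5, 7]
step 0: P̄ = F·P·Fᵀ + Q = [40 -33; -33 32]
step 0: y = z − H·x̄ = [-1, 24]
step 0: S = H·P̄·Hᵀ + R = [94 105; 105 290]
step 0: K = P̄·Hᵀ·S⁻¹ = [1053/3247 3636/16235; -14/3247 -5349/16235]
step 0: x' = x̄ + K·y = [824/16235, -14661/16235]
step 0: P' = (I − K·H)·P̄ = [5126/16235 -2424/16235; -2424/16235 3566/16235]
step 1: x̄ = F·x = [45631/16235, -44807/16235]
step 1: P̄ = F·P·Fᵀ + Q = [97921/16235 -64162/16235; -64162/16235 84234/16235]
step 1: y = z − H·x̄ = [-63514/16235, -85716/16235]
step 1: S = H·P̄·Hᵀ + R = [480751/16235 72054/16235; 72054/16235 790576/16235]
step 1: K = P̄·Hᵀ·S⁻¹ = [1800473/5772689 1241412/5772689; -12009/5772689 -3688209/11545378]
step 1: x' = x̄ + K·y = [2627007/5772689, -6148745/5772689]
step 1: P' = (I − K·H)·P̄ = [1752054/5772689 -827608/5772689; -827608/5772689 1229403/5772689]

step 0: x' = [824/16235, -14661/16235], P' = [5126/16235 -2424/16235; -2424/16235 3566/16235]
step 1: x' = [2627007/5772689, -6148745/5772689], P' = [1752054/5772689 -827608/5772689; -827608/5772689 1229403/5772689]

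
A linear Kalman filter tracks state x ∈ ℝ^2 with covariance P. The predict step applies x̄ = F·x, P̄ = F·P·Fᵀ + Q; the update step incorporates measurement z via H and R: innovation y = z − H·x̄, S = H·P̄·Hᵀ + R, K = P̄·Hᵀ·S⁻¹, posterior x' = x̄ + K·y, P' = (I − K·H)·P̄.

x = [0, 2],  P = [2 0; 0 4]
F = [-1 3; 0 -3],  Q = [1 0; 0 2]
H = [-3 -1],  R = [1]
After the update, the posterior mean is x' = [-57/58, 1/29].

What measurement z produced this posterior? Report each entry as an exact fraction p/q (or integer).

x̄ = F·x = [6, -6]
P̄ = F·P·Fᵀ + Q = [39 -36; -36 38]
S = H·P̄·Hᵀ + R = [174]
K = P̄·Hᵀ·S⁻¹ = [-27/58; 35/87]
x' − x̄ = [-405/58, 175/29] = K·y
y = (KᵀK)⁻¹·Kᵀ·(x' − x̄) = [15]
z = y + H·x̄ = [15] + [-12] = [3]

z = [3]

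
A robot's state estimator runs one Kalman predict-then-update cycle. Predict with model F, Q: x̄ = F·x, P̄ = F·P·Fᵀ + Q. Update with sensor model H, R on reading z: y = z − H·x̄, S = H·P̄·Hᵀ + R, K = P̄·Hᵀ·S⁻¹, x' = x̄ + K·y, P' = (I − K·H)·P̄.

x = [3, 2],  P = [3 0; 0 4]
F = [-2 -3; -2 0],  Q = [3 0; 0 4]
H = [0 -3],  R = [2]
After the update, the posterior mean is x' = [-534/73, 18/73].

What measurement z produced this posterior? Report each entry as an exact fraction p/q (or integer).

z = [-1]

x̄ = F·x = [-12, -6]
P̄ = F·P·Fᵀ + Q = [51 12; 12 16]
S = H·P̄·Hᵀ + R = [146]
K = P̄·Hᵀ·S⁻¹ = [-18/73; -24/73]
x' − x̄ = [342/73, 456/73] = K·y
y = (KᵀK)⁻¹·Kᵀ·(x' − x̄) = [-19]
z = y + H·x̄ = [-19] + [18] = [-1]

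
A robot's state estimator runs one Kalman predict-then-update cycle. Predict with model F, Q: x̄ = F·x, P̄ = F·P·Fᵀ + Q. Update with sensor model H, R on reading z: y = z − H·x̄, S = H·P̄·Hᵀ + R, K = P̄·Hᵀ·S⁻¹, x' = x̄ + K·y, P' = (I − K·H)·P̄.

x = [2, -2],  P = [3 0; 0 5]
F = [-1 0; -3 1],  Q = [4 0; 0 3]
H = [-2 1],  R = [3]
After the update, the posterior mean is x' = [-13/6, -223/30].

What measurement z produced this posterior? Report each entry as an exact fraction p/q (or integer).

z = [-3]

x̄ = F·x = [-2, -8]
P̄ = F·P·Fᵀ + Q = [7 9; 9 35]
S = H·P̄·Hᵀ + R = [30]
K = P̄·Hᵀ·S⁻¹ = [-1/6; 17/30]
x' − x̄ = [-1/6, 17/30] = K·y
y = (KᵀK)⁻¹·Kᵀ·(x' − x̄) = [1]
z = y + H·x̄ = [1] + [-4] = [-3]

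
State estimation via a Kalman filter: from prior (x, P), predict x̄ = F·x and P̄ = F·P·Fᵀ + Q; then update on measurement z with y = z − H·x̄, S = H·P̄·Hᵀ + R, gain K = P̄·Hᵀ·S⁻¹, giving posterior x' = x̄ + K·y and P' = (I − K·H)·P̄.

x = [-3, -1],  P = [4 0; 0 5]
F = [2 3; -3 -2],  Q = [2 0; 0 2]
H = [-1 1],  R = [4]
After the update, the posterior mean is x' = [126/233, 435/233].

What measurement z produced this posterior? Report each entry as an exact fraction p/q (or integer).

z = [1]

x̄ = F·x = [-9, 11]
P̄ = F·P·Fᵀ + Q = [63 -54; -54 58]
S = H·P̄·Hᵀ + R = [233]
K = P̄·Hᵀ·S⁻¹ = [-117/233; 112/233]
x' − x̄ = [2223/233, -2128/233] = K·y
y = (KᵀK)⁻¹·Kᵀ·(x' − x̄) = [-19]
z = y + H·x̄ = [-19] + [20] = [1]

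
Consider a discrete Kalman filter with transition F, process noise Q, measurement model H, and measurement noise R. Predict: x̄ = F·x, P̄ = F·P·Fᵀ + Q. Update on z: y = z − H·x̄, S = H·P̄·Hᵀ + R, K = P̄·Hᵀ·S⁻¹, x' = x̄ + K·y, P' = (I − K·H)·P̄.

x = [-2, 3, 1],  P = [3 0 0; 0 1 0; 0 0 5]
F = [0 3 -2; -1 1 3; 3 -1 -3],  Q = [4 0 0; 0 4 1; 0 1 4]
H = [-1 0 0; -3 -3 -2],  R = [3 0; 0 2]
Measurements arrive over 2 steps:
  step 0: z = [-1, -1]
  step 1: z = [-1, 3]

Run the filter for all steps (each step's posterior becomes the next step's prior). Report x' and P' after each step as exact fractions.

step 0: x̄ = F·x = [7, 8, -12]
step 0: P̄ = F·P·Fᵀ + Q = [33 -27 27; -27 53 -54; 27 -54 77]
step 0: y = z − H·x̄ = [6, 20]
step 0: S = H·P̄·Hᵀ + R = [36 72; 72 274]
step 0: K = P̄·Hᵀ·S⁻¹ = [-643/780 -3/65; 291/260 -12/65; -119/260 -19/130]
step 0: x' = x̄ + K·y = [147/130, 1433/130, -2297/130]
step 0: P' = (I − K·H)·P̄ = [643/260 -873/260 357/260; -873/260 7363/260 -9687/260; 357/260 -9687/260 14033/260]
step 1: x̄ = F·x = [8893/130, -1121/26, 5899/130]
step 1: P̄ = F·P·Fᵀ + Q = [239683/260 -25317/52 119919/260; -25317/52 15365/52 -15283/52; 119919/260 -15283/52 81177/260]
step 1: y = z − H·x̄ = [8763/130, 11026/65]
step 1: S = H·P̄·Hᵀ + R = [240463/260 144783/65; 144783/65 708659/130]
step 1: K = P̄·Hᵀ·S⁻¹ = [-33178129/41682037 -3474792/41682037; 34227927/41682037 -5101133/41682037; -2732961/41682037 -7496205/41682037]
step 1: x' = x̄ + K·y = [25479211/41682037, -355220600/41682037, 435592972/41682037]
step 1: P' = (I − K·H)·P̄ = [99534387/41682037 -102683781/41682037 8198883/41682037; -102683781/41682037 1579167861/41682037 -2209624987/41682037; 8198883/41682037 -2209624987/41682037 3309635361/41682037]

step 0: x' = [147/130, 1433/130, -2297/130], P' = [643/260 -873/260 357/260; -873/260 7363/260 -9687/260; 357/260 -9687/260 14033/260]
step 1: x' = [25479211/41682037, -355220600/41682037, 435592972/41682037], P' = [99534387/41682037 -102683781/41682037 8198883/41682037; -102683781/41682037 1579167861/41682037 -2209624987/41682037; 8198883/41682037 -2209624987/41682037 3309635361/41682037]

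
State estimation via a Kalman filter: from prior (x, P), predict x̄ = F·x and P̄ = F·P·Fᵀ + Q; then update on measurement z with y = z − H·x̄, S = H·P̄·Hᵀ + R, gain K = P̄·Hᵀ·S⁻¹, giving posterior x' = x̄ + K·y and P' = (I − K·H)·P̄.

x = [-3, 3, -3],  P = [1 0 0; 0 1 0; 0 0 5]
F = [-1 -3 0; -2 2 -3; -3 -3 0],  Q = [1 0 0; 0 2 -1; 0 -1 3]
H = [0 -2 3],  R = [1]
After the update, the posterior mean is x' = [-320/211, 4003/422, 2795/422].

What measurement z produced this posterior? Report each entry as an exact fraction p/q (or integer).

x̄ = F·x = [-6, 21, 0]
P̄ = F·P·Fᵀ + Q = [11 -4 12; -4 55 -1; 12 -1 21]
S = H·P̄·Hᵀ + R = [422]
K = P̄·Hᵀ·S⁻¹ = [22/211; -113/422; 65/422]
x' − x̄ = [946/211, -4859/422, 2795/422] = K·y
y = (KᵀK)⁻¹·Kᵀ·(x' − x̄) = [43]
z = y + H·x̄ = [43] + [-42] = [1]

z = [1]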